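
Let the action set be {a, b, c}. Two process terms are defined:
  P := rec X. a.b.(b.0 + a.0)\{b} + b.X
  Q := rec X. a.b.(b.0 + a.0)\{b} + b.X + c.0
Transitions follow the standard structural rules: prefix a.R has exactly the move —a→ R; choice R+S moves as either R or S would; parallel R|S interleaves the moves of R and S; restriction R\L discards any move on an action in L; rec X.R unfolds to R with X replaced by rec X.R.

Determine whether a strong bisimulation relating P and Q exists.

P's transition system — 4 states:
  s0 = rec X. a.b.(b.0 + a.0)\{b} + b.X has moves -a-> s1, -b-> s0
  s1 = b.(b.0 + a.0)\{b} has moves -b-> s2
  s2 = (b.0 + a.0)\{b} has moves -a-> s3
  s3 = 0\{b} has moves deadlocked
Q's transition system — 5 states:
  t0 = rec X. a.b.(b.0 + a.0)\{b} + b.X + c.0 has moves -a-> t1, -b-> t0, -c-> t2
  t1 = b.(b.0 + a.0)\{b} has moves -b-> t3
  t2 = 0 has moves deadlocked
  t3 = (b.0 + a.0)\{b} has moves -a-> t4
  t4 = 0\{b} has moves deadlocked
Partition-refinement fixed point:
  B0 = {s0}
  B1 = {s1, t1}
  B2 = {s2, t3}
  B3 = {s3, t2, t4}
  B4 = {t0}
s0 ∈ B0, t0 ∈ B4 → different blocks

not bisimilar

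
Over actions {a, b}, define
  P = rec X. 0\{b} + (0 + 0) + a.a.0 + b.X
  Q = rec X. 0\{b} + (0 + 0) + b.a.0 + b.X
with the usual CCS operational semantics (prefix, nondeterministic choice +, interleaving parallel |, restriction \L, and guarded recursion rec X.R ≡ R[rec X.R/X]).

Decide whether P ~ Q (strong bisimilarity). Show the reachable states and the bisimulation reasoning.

P ≁ Q

LTS(P): 3 reachable states
  m0 = rec X. 0\{b} + (0 + 0) + a.a.0 + b.X → ··a··> m1, ··b··> m0
  m1 = a.0 → ··a··> m2
  m2 = 0 → ∅
LTS(Q): 3 reachable states
  n0 = rec X. 0\{b} + (0 + 0) + b.a.0 + b.X → ··b··> n0, ··b··> n1
  n1 = a.0 → ··a··> n2
  n2 = 0 → ∅
Coarsest stable partition (strong bisimilarity classes):
  B0 = {m0}
  B1 = {m1, n1}
  B2 = {m2, n2}
  B3 = {n0}
m0 ∈ B0, n0 ∈ B3 → different blocks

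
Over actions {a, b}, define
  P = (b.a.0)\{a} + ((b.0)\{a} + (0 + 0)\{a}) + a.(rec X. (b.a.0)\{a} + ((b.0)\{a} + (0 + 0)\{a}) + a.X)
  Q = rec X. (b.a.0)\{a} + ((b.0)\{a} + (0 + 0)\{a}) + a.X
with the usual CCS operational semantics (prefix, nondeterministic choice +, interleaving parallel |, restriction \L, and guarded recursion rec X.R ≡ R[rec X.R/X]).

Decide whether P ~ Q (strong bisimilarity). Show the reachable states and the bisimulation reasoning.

bisimilar

Reachable graph of P (4 states):
  p0 = (b.a.0)\{a} + ((b.0)\{a} + (0 + 0)\{a}) + a.(rec X. (b.a.0)\{a} + ((b.0)\{a} + (0 + 0)\{a}) + a.X) ⊢ =a=> p1, =b=> p2, =b=> p3
  p1 = rec X. (b.a.0)\{a} + ((b.0)\{a} + (0 + 0)\{a}) + a.X ⊢ =a=> p1, =b=> p2, =b=> p3
  p2 = (a.0)\{a} ⊢ (no moves)
  p3 = 0\{a} ⊢ (no moves)
Reachable graph of Q (3 states):
  q0 = rec X. (b.a.0)\{a} + ((b.0)\{a} + (0 + 0)\{a}) + a.X ⊢ =a=> q0, =b=> q1, =b=> q2
  q1 = (a.0)\{a} ⊢ (no moves)
  q2 = 0\{a} ⊢ (no moves)
Partition-refinement fixed point:
  B0 = {p0, p1, q0}
  B1 = {p2, p3, q1, q2}
p0 ∈ B0, q0 ∈ B0 → same block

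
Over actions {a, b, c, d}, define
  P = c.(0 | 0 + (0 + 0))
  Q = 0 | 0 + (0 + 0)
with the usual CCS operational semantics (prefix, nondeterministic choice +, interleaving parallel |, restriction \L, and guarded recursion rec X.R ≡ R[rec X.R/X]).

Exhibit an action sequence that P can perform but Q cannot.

c

Reachable graph of P (2 states):
  p0 = c.(0 | 0 + (0 + 0)) | -c-> p1
  p1 = 0 | 0 + (0 + 0) | (no moves)
Reachable graph of Q (1 states):
  q0 = 0 | 0 + (0 + 0) | (no moves)
Run σ = ⟨c⟩ on P: start {p0}
  step 1 (c): {p1}
  ✓ P
Run σ = ⟨c⟩ on Q: start {q0}
  step 1 (c): ∅  — Q cannot continue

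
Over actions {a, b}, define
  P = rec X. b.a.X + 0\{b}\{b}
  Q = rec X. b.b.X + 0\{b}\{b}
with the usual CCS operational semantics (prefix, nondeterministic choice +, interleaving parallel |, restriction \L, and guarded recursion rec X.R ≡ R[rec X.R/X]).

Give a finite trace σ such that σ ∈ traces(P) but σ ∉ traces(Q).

P's transition system — 2 states:
  s0 = rec X. b.a.X + 0\{b}\{b} has moves =b=> s1
  s1 = a.(rec X. b.a.X + 0\{b}\{b}) has moves =a=> s0
Q's transition system — 2 states:
  t0 = rec X. b.b.X + 0\{b}\{b} has moves =b=> t1
  t1 = b.(rec X. b.b.X + 0\{b}\{b}) has moves =b=> t0
Run σ = ⟨ba⟩ on P: start {s0}
  after b @ step 1: {s1}
  after a @ step 2: {s0}
  P completes σ.
Run σ = ⟨ba⟩ on Q: start {t0}
  after b @ step 1: {t1}
  after a @ step 2: ∅  — Q cannot continue

ba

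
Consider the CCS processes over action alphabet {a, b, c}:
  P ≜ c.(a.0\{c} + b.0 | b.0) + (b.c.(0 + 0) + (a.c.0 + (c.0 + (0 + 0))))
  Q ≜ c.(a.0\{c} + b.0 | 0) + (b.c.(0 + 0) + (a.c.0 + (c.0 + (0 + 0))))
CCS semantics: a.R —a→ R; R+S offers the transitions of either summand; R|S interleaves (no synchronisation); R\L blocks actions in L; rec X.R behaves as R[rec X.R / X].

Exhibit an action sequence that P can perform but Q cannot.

cbb

Reachable graph of P (10 states):
  p0 = c.(a.0\{c} + b.0 | b.0) + (b.c.(0 + 0) + (a.c.0 + (c.0 + (0 + 0)))) ⊢ -a-> p1, -b-> p2, -c-> p3, -c-> p4
  p1 = c.0 ⊢ -c-> p3
  p2 = c.(0 + 0) ⊢ -c-> p5
  p3 = 0 ⊢ stopped
  p4 = a.0\{c} + b.0 | b.0 ⊢ -a-> p6, -b-> p7, -b-> p8
  p5 = 0 + 0 ⊢ stopped
  p6 = 0\{c} ⊢ stopped
  p7 = 0 | b.0 ⊢ -b-> p9
  p8 = b.0 | 0 ⊢ -b-> p9
  p9 = 0 | 0 ⊢ stopped
Reachable graph of Q (8 states):
  q0 = c.(a.0\{c} + b.0 | 0) + (b.c.(0 + 0) + (a.c.0 + (c.0 + (0 + 0)))) ⊢ -a-> q1, -b-> q2, -c-> q3, -c-> q4
  q1 = c.0 ⊢ -c-> q3
  q2 = c.(0 + 0) ⊢ -c-> q5
  q3 = 0 ⊢ stopped
  q4 = a.0\{c} + b.0 | 0 ⊢ -a-> q6, -b-> q7
  q5 = 0 + 0 ⊢ stopped
  q6 = 0\{c} ⊢ stopped
  q7 = 0 | 0 ⊢ stopped
Run σ = ⟨cbb⟩ on P: start {p0}
  [1] c ⇒ {p3, p4}
  [2] b ⇒ {p7, p8}
  [3] b ⇒ {p9}
  — P admits the full trace.
Run σ = ⟨cbb⟩ on Q: start {q0}
  [1] c ⇒ {q3, q4}
  [2] b ⇒ {q7}
  [3] b ⇒ ∅  — Q cannot continue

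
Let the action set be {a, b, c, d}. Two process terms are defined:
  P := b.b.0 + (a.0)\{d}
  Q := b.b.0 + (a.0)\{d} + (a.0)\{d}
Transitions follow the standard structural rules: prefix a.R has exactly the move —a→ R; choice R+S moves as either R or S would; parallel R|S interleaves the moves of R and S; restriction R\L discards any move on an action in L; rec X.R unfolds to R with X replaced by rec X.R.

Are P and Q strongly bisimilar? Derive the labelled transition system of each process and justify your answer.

YES

Reachable graph of P (4 states):
  s0 = b.b.0 + (a.0)\{d} ⊢ ··a··> s1, ··b··> s2
  s1 = 0\{d} ⊢ ·
  s2 = b.0 ⊢ ··b··> s3
  s3 = 0 ⊢ ·
Reachable graph of Q (4 states):
  t0 = b.b.0 + (a.0)\{d} + (a.0)\{d} ⊢ ··a··> t1, ··b··> t2
  t1 = 0\{d} ⊢ ·
  t2 = b.0 ⊢ ··b··> t3
  t3 = 0 ⊢ ·
Partition-refinement fixed point:
  B0 = {s0, t0}
  B1 = {s2, t2}
  B2 = {s1, s3, t1, t3}
s0 ∈ B0, t0 ∈ B0 → same block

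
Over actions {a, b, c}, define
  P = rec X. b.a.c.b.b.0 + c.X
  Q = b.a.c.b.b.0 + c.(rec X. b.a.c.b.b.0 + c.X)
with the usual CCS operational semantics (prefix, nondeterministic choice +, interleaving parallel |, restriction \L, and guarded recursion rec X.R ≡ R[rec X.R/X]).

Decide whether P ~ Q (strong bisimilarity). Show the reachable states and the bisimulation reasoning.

LTS(P): 6 reachable states
  s0 = rec X. b.a.c.b.b.0 + c.X | —b→ s1, —c→ s0
  s1 = a.c.b.b.0 | —a→ s2
  s2 = c.b.b.0 | —c→ s3
  s3 = b.b.0 | —b→ s4
  s4 = b.0 | —b→ s5
  s5 = 0 | ·
LTS(Q): 7 reachable states
  t0 = b.a.c.b.b.0 + c.(rec X. b.a.c.b.b.0 + c.X) | —b→ t1, —c→ t2
  t1 = a.c.b.b.0 | —a→ t3
  t2 = rec X. b.a.c.b.b.0 + c.X | —b→ t1, —c→ t2
  t3 = c.b.b.0 | —c→ t4
  t4 = b.b.0 | —b→ t5
  t5 = b.0 | —b→ t6
  t6 = 0 | ·
Partition-refinement fixed point:
  B0 = {s0, t0, t2}
  B1 = {s1, t1}
  B2 = {s2, t3}
  B3 = {s3, t4}
  B4 = {s4, t5}
  B5 = {s5, t6}
s0 ∈ B0, t0 ∈ B0 → same block

bisimilar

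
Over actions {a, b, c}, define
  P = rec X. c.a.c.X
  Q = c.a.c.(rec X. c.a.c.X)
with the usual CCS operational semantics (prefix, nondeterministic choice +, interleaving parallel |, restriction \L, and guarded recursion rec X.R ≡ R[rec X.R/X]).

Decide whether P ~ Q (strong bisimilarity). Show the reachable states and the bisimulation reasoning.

P's transition system — 3 states:
  p0 = rec X. c.a.c.X has moves ··c··> p1
  p1 = a.c.(rec X. c.a.c.X) has moves ··a··> p2
  p2 = c.(rec X. c.a.c.X) has moves ··c··> p0
Q's transition system — 4 states:
  q0 = c.a.c.(rec X. c.a.c.X) has moves ··c··> q1
  q1 = a.c.(rec X. c.a.c.X) has moves ··a··> q2
  q2 = c.(rec X. c.a.c.X) has moves ··c··> q3
  q3 = rec X. c.a.c.X has moves ··c··> q1
Bisimilarity quotient blocks:
  B0 = {p0, q0, q3}
  B1 = {p1, q1}
  B2 = {p2, q2}
p0 ∈ B0, q0 ∈ B0 → same block

YES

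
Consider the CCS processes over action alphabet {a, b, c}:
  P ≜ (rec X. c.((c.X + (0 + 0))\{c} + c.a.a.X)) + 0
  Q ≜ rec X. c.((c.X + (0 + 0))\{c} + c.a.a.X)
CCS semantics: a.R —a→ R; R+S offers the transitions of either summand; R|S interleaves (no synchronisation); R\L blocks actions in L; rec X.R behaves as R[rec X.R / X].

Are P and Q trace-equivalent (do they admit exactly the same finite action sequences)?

YES

Reachable graph of P (5 states):
  m0 = (rec X. c.((c.X + (0 + 0))\{c} + c.a.a.X)) + 0 | =c=> m1
  m1 = (c.(rec X. c.((c.X + (0 + 0))\{c} + c.a.a.X)) + (0 + 0))\{c} + c.a.a.(rec X. c.((c.X + (0 + 0))\{c} + c.a.a.X)) | =c=> m2
  m2 = a.a.(rec X. c.((c.X + (0 + 0))\{c} + c.a.a.X)) | =a=> m3
  m3 = a.(rec X. c.((c.X + (0 + 0))\{c} + c.a.a.X)) | =a=> m4
  m4 = rec X. c.((c.X + (0 + 0))\{c} + c.a.a.X) | =c=> m1
Reachable graph of Q (4 states):
  n0 = rec X. c.((c.X + (0 + 0))\{c} + c.a.a.X) | =c=> n1
  n1 = (c.(rec X. c.((c.X + (0 + 0))\{c} + c.a.a.X)) + (0 + 0))\{c} + c.a.a.(rec X. c.((c.X + (0 + 0))\{c} + c.a.a.X)) | =c=> n2
  n2 = a.a.(rec X. c.((c.X + (0 + 0))\{c} + c.a.a.X)) | =a=> n3
  n3 = a.(rec X. c.((c.X + (0 + 0))\{c} + c.a.a.X)) | =a=> n0
Bisimilarity quotient blocks:
  B0 = {m0, m4, n0}
  B1 = {m1, n1}
  B2 = {m2, n2}
  B3 = {m3, n3}
m0 ∈ B0, n0 ∈ B0 → same block
Bisimilar ⇒ trace-equivalent.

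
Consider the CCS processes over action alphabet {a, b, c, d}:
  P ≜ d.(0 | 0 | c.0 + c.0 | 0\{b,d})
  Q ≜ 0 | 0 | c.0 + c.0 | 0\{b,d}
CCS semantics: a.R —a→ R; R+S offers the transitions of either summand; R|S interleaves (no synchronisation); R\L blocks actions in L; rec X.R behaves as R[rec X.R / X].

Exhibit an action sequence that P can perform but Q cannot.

Reachable graph of P (4 states):
  p0 = d.(0 | 0 | c.0 + c.0 | 0\{b,d}) → --d--▸ p1
  p1 = 0 | 0 | c.0 + c.0 | 0\{b,d} → --c--▸ p2, --c--▸ p3
  p2 = 0 | 0 | 0 → stopped
  p3 = 0 | 0\{b,d} → stopped
Reachable graph of Q (3 states):
  q0 = 0 | 0 | c.0 + c.0 | 0\{b,d} → --c--▸ q1, --c--▸ q2
  q1 = 0 | 0 | 0 → stopped
  q2 = 0 | 0\{b,d} → stopped
Trace ⟨d⟩ through P, begin at {p0}:
  [1] d ⇒ {p1}
  P completes σ.
Trace ⟨d⟩ through Q, begin at {q0}:
  [1] d ⇒ ∅  — Q cannot continue

d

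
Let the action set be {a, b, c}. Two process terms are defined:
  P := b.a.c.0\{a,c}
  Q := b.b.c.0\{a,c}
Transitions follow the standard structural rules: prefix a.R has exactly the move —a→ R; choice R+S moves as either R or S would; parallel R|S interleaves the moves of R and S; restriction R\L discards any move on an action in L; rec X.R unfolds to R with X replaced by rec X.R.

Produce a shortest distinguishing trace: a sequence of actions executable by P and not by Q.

ba

LTS(P): 4 reachable states
  p0 = b.a.c.0\{a,c} | =b=> p1
  p1 = a.c.0\{a,c} | =a=> p2
  p2 = c.0\{a,c} | =c=> p3
  p3 = 0\{a,c} | ·
LTS(Q): 4 reachable states
  q0 = b.b.c.0\{a,c} | =b=> q1
  q1 = b.c.0\{a,c} | =b=> q2
  q2 = c.0\{a,c} | =c=> q3
  q3 = 0\{a,c} | ·
Run σ = ⟨ba⟩ on P: start {p0}
  step 1 (b): {p1}
  step 2 (a): {p2}
  ✓ P
Run σ = ⟨ba⟩ on Q: start {q0}
  step 1 (b): {q1}
  step 2 (a): ∅ (Q stuck)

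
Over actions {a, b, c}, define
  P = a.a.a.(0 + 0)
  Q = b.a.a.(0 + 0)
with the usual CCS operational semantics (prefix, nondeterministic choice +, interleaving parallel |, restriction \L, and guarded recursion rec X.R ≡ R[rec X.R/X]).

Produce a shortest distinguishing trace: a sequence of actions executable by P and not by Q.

P's transition system — 4 states:
  p0 = a.a.a.(0 + 0) has moves —a→ p1
  p1 = a.a.(0 + 0) has moves —a→ p2
  p2 = a.(0 + 0) has moves —a→ p3
  p3 = 0 + 0 has moves (no moves)
Q's transition system — 4 states:
  q0 = b.a.a.(0 + 0) has moves —b→ q1
  q1 = a.a.(0 + 0) has moves —a→ q2
  q2 = a.(0 + 0) has moves —a→ q3
  q3 = 0 + 0 has moves (no moves)
Executing a from P (initial set {p0}):
  after a @ step 1: {p1}
  — P admits the full trace.
Executing a from Q (initial set {q0}):
  after a @ step 1: no successor for Q

a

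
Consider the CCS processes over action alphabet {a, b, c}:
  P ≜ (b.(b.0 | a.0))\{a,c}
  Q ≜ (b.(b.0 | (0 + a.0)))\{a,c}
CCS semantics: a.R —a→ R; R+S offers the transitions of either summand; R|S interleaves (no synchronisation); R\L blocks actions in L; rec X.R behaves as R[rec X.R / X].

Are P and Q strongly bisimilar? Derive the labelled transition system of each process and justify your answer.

bisimilar

P's transition system — 3 states:
  p0 = (b.(b.0 | a.0))\{a,c} ⊢ --b--▸ p1
  p1 = (b.0 | a.0)\{a,c} ⊢ --b--▸ p2
  p2 = (0 | a.0)\{a,c} ⊢ (no moves)
Q's transition system — 3 states:
  q0 = (b.(b.0 | (0 + a.0)))\{a,c} ⊢ --b--▸ q1
  q1 = (b.0 | (0 + a.0))\{a,c} ⊢ --b--▸ q2
  q2 = (0 | (0 + a.0))\{a,c} ⊢ (no moves)
Partition-refinement fixed point:
  B0 = {p0, q0}
  B1 = {p1, q1}
  B2 = {p2, q2}
p0 ∈ B0, q0 ∈ B0 → same block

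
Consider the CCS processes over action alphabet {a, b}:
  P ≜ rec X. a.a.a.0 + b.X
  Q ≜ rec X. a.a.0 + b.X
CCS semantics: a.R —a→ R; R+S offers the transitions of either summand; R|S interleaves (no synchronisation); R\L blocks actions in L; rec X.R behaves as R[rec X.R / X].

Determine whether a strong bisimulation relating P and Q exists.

LTS(P): 4 reachable states
  m0 = rec X. a.a.a.0 + b.X → ··a··> m1, ··b··> m0
  m1 = a.a.0 → ··a··> m2
  m2 = a.0 → ··a··> m3
  m3 = 0 → deadlocked
LTS(Q): 3 reachable states
  n0 = rec X. a.a.0 + b.X → ··a··> n1, ··b··> n0
  n1 = a.0 → ··a··> n2
  n2 = 0 → deadlocked
Partition-refinement fixed point:
  B0 = {m0}
  B1 = {m1}
  B2 = {m2, n1}
  B3 = {m3, n2}
  B4 = {n0}
m0 ∈ B0, n0 ∈ B4 → different blocks

P ≁ Q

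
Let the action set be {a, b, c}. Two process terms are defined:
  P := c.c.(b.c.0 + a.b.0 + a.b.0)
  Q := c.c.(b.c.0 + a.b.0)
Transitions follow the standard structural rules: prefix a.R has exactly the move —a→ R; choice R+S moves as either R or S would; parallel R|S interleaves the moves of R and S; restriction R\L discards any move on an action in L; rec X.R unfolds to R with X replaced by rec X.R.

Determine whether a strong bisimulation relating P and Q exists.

YES

Reachable graph of P (6 states):
  s0 = c.c.(b.c.0 + a.b.0 + a.b.0) has moves =c=> s1
  s1 = c.(b.c.0 + a.b.0 + a.b.0) has moves =c=> s2
  s2 = b.c.0 + a.b.0 + a.b.0 has moves =a=> s3, =b=> s4
  s3 = b.0 has moves =b=> s5
  s4 = c.0 has moves =c=> s5
  s5 = 0 has moves ·
Reachable graph of Q (6 states):
  t0 = c.c.(b.c.0 + a.b.0) has moves =c=> t1
  t1 = c.(b.c.0 + a.b.0) has moves =c=> t2
  t2 = b.c.0 + a.b.0 has moves =a=> t3, =b=> t4
  t3 = b.0 has moves =b=> t5
  t4 = c.0 has moves =c=> t5
  t5 = 0 has moves ·
Coarsest stable partition (strong bisimilarity classes):
  B0 = {s0, t0}
  B1 = {s1, t1}
  B2 = {s2, t2}
  B3 = {s3, t3}
  B4 = {s5, t5}
  B5 = {s4, t4}
s0 ∈ B0, t0 ∈ B0 → same block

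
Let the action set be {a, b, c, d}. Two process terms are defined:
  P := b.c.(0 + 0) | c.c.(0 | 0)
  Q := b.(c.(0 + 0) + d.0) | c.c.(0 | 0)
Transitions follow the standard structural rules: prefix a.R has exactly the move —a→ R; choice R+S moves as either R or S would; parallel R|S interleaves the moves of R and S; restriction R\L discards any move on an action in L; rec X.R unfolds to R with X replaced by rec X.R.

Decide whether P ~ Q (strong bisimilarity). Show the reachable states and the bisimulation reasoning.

not bisimilar

P's transition system — 9 states:
  p0 = b.c.(0 + 0) | c.c.(0 | 0) → --b--▸ p1, --c--▸ p2
  p1 = c.(0 + 0) | c.c.(0 | 0) → --c--▸ p3, --c--▸ p4
  p2 = b.c.(0 + 0) | c.(0 | 0) → --b--▸ p4, --c--▸ p5
  p3 = (0 + 0) | c.c.(0 | 0) → --c--▸ p6
  p4 = c.(0 + 0) | c.(0 | 0) → --c--▸ p6, --c--▸ p7
  p5 = b.c.(0 + 0) | (0 | 0) → --b--▸ p7
  p6 = (0 + 0) | c.(0 | 0) → --c--▸ p8
  p7 = c.(0 + 0) | (0 | 0) → --c--▸ p8
  p8 = (0 + 0) | (0 | 0) → ·
Q's transition system — 12 states:
  q0 = b.(c.(0 + 0) + d.0) | c.c.(0 | 0) → --b--▸ q1, --c--▸ q2
  q1 = (c.(0 + 0) + d.0) | c.c.(0 | 0) → --c--▸ q3, --c--▸ q4, --d--▸ q5
  q2 = b.(c.(0 + 0) + d.0) | c.(0 | 0) → --b--▸ q4, --c--▸ q6
  q3 = (0 + 0) | c.c.(0 | 0) → --c--▸ q7
  q4 = (c.(0 + 0) + d.0) | c.(0 | 0) → --c--▸ q7, --c--▸ q8, --d--▸ q9
  q5 = 0 | c.c.(0 | 0) → --c--▸ q9
  q6 = b.(c.(0 + 0) + d.0) | (0 | 0) → --b--▸ q8
  q7 = (0 + 0) | c.(0 | 0) → --c--▸ q10
  q8 = (c.(0 + 0) + d.0) | (0 | 0) → --c--▸ q10, --d--▸ q11
  q9 = 0 | c.(0 | 0) → --c--▸ q11
  q10 = (0 + 0) | (0 | 0) → ·
  q11 = 0 | (0 | 0) → ·
Bisimilarity quotient blocks:
  B0 = {p0}
  B1 = {p2}
  B2 = {p5}
  B3 = {p6, p7, q7, q9}
  B4 = {p8, q10, q11}
  B5 = {p3, p4, q3, q5}
  B6 = {p1}
  B7 = {q0}
  B8 = {q1}
  B9 = {q4}
  B10 = {q8}
  B11 = {q2}
  B12 = {q6}
p0 ∈ B0, q0 ∈ B7 → different blocks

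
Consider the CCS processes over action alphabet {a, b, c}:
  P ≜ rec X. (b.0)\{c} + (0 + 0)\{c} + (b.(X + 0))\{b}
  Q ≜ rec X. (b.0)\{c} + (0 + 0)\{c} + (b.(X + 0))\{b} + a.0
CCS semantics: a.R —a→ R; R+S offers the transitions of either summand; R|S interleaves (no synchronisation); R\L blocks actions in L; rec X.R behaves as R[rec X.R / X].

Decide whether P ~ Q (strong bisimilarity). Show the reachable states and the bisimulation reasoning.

not bisimilar

LTS(P): 2 reachable states
  p0 = rec X. (b.0)\{c} + (0 + 0)\{c} + (b.(X + 0))\{b} | —b→ p1
  p1 = 0\{c} | (no moves)
LTS(Q): 3 reachable states
  q0 = rec X. (b.0)\{c} + (0 + 0)\{c} + (b.(X + 0))\{b} + a.0 | —a→ q1, —b→ q2
  q1 = 0 | (no moves)
  q2 = 0\{c} | (no moves)
Partition-refinement fixed point:
  B0 = {p0}
  B1 = {p1, q1, q2}
  B2 = {q0}
p0 ∈ B0, q0 ∈ B2 → different blocks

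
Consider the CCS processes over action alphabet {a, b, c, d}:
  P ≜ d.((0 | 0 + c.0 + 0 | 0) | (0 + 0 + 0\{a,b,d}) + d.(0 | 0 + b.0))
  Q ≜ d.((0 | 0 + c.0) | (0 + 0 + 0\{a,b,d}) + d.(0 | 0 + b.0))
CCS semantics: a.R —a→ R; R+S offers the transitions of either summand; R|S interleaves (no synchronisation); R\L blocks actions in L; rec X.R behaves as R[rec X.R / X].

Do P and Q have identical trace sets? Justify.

LTS(P): 5 reachable states
  p0 = d.((0 | 0 + c.0 + 0 | 0) | (0 + 0 + 0\{a,b,d}) + d.(0 | 0 + b.0)) | =d=> p1
  p1 = (0 | 0 + c.0 + 0 | 0) | (0 + 0 + 0\{a,b,d}) + d.(0 | 0 + b.0) | =c=> p2, =d=> p3
  p2 = 0 | (0 + 0 + 0\{a,b,d}) | ·
  p3 = 0 | 0 + b.0 | =b=> p4
  p4 = 0 | ·
LTS(Q): 5 reachable states
  q0 = d.((0 | 0 + c.0) | (0 + 0 + 0\{a,b,d}) + d.(0 | 0 + b.0)) | =d=> q1
  q1 = (0 | 0 + c.0) | (0 + 0 + 0\{a,b,d}) + d.(0 | 0 + b.0) | =c=> q2, =d=> q3
  q2 = 0 | (0 + 0 + 0\{a,b,d}) | ·
  q3 = 0 | 0 + b.0 | =b=> q4
  q4 = 0 | ·
Bisimilarity quotient blocks:
  B0 = {p0, q0}
  B1 = {p1, q1}
  B2 = {p2, p4, q2, q4}
  B3 = {p3, q3}
p0 ∈ B0, q0 ∈ B0 → same block
Bisimilar ⇒ trace-equivalent.

traces(P) = traces(Q)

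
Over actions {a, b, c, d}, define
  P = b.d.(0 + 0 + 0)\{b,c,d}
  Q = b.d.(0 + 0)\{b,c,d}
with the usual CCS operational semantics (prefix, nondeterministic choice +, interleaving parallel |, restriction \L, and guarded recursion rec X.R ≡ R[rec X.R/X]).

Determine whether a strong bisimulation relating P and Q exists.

Reachable graph of P (3 states):
  m0 = b.d.(0 + 0 + 0)\{b,c,d} has moves —b→ m1
  m1 = d.(0 + 0 + 0)\{b,c,d} has moves —d→ m2
  m2 = (0 + 0 + 0)\{b,c,d} has moves ·
Reachable graph of Q (3 states):
  n0 = b.d.(0 + 0)\{b,c,d} has moves —b→ n1
  n1 = d.(0 + 0)\{b,c,d} has moves —d→ n2
  n2 = (0 + 0)\{b,c,d} has moves ·
Coarsest stable partition (strong bisimilarity classes):
  B0 = {m0, n0}
  B1 = {m1, n1}
  B2 = {m2, n2}
m0 ∈ B0, n0 ∈ B0 → same block

P ~ Q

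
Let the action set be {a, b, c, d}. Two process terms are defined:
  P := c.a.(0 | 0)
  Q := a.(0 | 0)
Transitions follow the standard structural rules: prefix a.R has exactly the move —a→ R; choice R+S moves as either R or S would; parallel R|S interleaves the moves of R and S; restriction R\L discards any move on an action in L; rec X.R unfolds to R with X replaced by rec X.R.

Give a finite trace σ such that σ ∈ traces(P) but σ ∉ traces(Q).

P's transition system — 3 states:
  u0 = c.a.(0 | 0) :: --c--▸ u1
  u1 = a.(0 | 0) :: --a--▸ u2
  u2 = 0 | 0 :: ∅
Q's transition system — 2 states:
  v0 = a.(0 | 0) :: --a--▸ v1
  v1 = 0 | 0 :: ∅
Run σ = ⟨c⟩ on P: start {u0}
  [1] c ⇒ {u1}
  — P admits the full trace.
Run σ = ⟨c⟩ on Q: start {v0}
  [1] c ⇒ ∅  — Q cannot continue

c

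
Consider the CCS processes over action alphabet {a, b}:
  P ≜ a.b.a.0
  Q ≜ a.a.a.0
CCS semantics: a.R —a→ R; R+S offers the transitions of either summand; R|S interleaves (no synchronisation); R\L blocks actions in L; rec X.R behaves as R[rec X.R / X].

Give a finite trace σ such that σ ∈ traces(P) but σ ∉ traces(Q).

ab

P's transition system — 4 states:
  s0 = a.b.a.0 | —a→ s1
  s1 = b.a.0 | —b→ s2
  s2 = a.0 | —a→ s3
  s3 = 0 | (no moves)
Q's transition system — 4 states:
  t0 = a.a.a.0 | —a→ t1
  t1 = a.a.0 | —a→ t2
  t2 = a.0 | —a→ t3
  t3 = 0 | (no moves)
Trace ⟨ab⟩ through P, begin at {s0}:
  after a @ step 1: {s1}
  after b @ step 2: {s2}
  P completes σ.
Trace ⟨ab⟩ through Q, begin at {t0}:
  after a @ step 1: {t1}
  after b @ step 2: ∅  — Q cannot continue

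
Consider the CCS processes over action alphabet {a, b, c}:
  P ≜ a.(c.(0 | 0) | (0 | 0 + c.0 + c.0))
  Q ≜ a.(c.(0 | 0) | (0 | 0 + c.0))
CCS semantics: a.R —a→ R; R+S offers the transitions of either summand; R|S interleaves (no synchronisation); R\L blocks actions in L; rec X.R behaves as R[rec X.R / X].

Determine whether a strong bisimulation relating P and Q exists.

P ~ Q

P's transition system — 5 states:
  p0 = a.(c.(0 | 0) | (0 | 0 + c.0 + c.0)) ⊢ ··a··> p1
  p1 = c.(0 | 0) | (0 | 0 + c.0 + c.0) ⊢ ··c··> p2, ··c··> p3
  p2 = 0 | 0 | (0 | 0 + c.0 + c.0) ⊢ ··c··> p4
  p3 = c.(0 | 0) | 0 ⊢ ··c··> p4
  p4 = 0 | 0 | 0 ⊢ (no moves)
Q's transition system — 5 states:
  q0 = a.(c.(0 | 0) | (0 | 0 + c.0)) ⊢ ··a··> q1
  q1 = c.(0 | 0) | (0 | 0 + c.0) ⊢ ··c··> q2, ··c··> q3
  q2 = 0 | 0 | (0 | 0 + c.0) ⊢ ··c··> q4
  q3 = c.(0 | 0) | 0 ⊢ ··c··> q4
  q4 = 0 | 0 | 0 ⊢ (no moves)
Bisimilarity quotient blocks:
  B0 = {p0, q0}
  B1 = {p1, q1}
  B2 = {p2, p3, q2, q3}
  B3 = {p4, q4}
p0 ∈ B0, q0 ∈ B0 → same block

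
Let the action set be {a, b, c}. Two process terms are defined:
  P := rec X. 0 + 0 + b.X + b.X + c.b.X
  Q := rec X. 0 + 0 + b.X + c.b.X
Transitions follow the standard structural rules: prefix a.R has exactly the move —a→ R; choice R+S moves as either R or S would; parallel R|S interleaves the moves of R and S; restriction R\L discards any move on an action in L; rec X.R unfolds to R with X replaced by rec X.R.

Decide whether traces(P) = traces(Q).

trace-equivalent

Reachable graph of P (2 states):
  u0 = rec X. 0 + 0 + b.X + b.X + c.b.X has moves —b→ u0, —c→ u1
  u1 = b.(rec X. 0 + 0 + b.X + b.X + c.b.X) has moves —b→ u0
Reachable graph of Q (2 states):
  v0 = rec X. 0 + 0 + b.X + c.b.X has moves —b→ v0, —c→ v1
  v1 = b.(rec X. 0 + 0 + b.X + c.b.X) has moves —b→ v0
Bisimilarity quotient blocks:
  B0 = {u0, v0}
  B1 = {u1, v1}
u0 ∈ B0, v0 ∈ B0 → same block
Bisimilar ⇒ trace-equivalent.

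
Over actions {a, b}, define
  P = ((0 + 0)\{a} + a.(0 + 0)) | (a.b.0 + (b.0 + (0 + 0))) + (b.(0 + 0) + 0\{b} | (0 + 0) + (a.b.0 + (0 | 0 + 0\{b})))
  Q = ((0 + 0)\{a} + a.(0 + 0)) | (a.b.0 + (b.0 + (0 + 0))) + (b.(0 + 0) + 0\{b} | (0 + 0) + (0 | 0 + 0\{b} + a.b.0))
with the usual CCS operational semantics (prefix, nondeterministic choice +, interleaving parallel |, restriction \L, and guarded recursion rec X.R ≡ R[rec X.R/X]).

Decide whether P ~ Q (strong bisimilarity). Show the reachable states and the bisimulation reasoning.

bisimilar

LTS(P): 9 reachable states
  s0 = ((0 + 0)\{a} + a.(0 + 0)) | (a.b.0 + (b.0 + (0 + 0))) + (b.(0 + 0) + 0\{b} | (0 + 0) + (a.b.0 + (0 | 0 + 0\{b}))) has moves -a-> s1, -a-> s2, -a-> s3, -b-> s4, -b-> s5
  s1 = ((0 + 0)\{a} + a.(0 + 0)) | b.0 has moves -a-> s6, -b-> s4
  s2 = (0 + 0) | (a.b.0 + (b.0 + (0 + 0))) has moves -a-> s6, -b-> s7
  s3 = b.0 has moves -b-> s8
  s4 = ((0 + 0)\{a} + a.(0 + 0)) | 0 has moves -a-> s7
  s5 = 0 + 0 has moves ·
  s6 = (0 + 0) | b.0 has moves -b-> s7
  s7 = (0 + 0) | 0 has moves ·
  s8 = 0 has moves ·
LTS(Q): 9 reachable states
  t0 = ((0 + 0)\{a} + a.(0 + 0)) | (a.b.0 + (b.0 + (0 + 0))) + (b.(0 + 0) + 0\{b} | (0 + 0) + (0 | 0 + 0\{b} + a.b.0)) has moves -a-> t1, -a-> t2, -a-> t3, -b-> t4, -b-> t5
  t1 = ((0 + 0)\{a} + a.(0 + 0)) | b.0 has moves -a-> t6, -b-> t4
  t2 = (0 + 0) | (a.b.0 + (b.0 + (0 + 0))) has moves -a-> t6, -b-> t7
  t3 = b.0 has moves -b-> t8
  t4 = ((0 + 0)\{a} + a.(0 + 0)) | 0 has moves -a-> t7
  t5 = 0 + 0 has moves ·
  t6 = (0 + 0) | b.0 has moves -b-> t7
  t7 = (0 + 0) | 0 has moves ·
  t8 = 0 has moves ·
Bisimilarity quotient blocks:
  B0 = {s0, t0}
  B1 = {s1, t1}
  B2 = {s3, s6, t3, t6}
  B3 = {s5, s7, s8, t5, t7, t8}
  B4 = {s4, t4}
  B5 = {s2, t2}
s0 ∈ B0, t0 ∈ B0 → same block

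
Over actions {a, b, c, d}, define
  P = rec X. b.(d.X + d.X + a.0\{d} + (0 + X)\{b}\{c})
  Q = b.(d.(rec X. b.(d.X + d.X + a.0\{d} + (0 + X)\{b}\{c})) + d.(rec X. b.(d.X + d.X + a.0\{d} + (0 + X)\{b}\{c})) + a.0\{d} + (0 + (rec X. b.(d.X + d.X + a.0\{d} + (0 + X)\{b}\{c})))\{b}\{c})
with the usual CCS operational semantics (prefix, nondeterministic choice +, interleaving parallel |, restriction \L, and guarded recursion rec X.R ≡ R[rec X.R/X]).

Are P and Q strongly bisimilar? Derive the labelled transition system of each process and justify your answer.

YES

LTS(P): 3 reachable states
  p0 = rec X. b.(d.X + d.X + a.0\{d} + (0 + X)\{b}\{c}) | ··b··> p1
  p1 = d.(rec X. b.(d.X + d.X + a.0\{d} + (0 + X)\{b}\{c})) + d.(rec X. b.(d.X + d.X + a.0\{d} + (0 + X)\{b}\{c})) + a.0\{d} + (0 + (rec X. b.(d.X + d.X + a.0\{d} + (0 + X)\{b}\{c})))\{b}\{c} | ··a··> p2, ··d··> p0
  p2 = 0\{d} | ∅
LTS(Q): 4 reachable states
  q0 = b.(d.(rec X. b.(d.X + d.X + a.0\{d} + (0 + X)\{b}\{c})) + d.(rec X. b.(d.X + d.X + a.0\{d} + (0 + X)\{b}\{c})) + a.0\{d} + (0 + (rec X. b.(d.X + d.X + a.0\{d} + (0 + X)\{b}\{c})))\{b}\{c}) | ··b··> q1
  q1 = d.(rec X. b.(d.X + d.X + a.0\{d} + (0 + X)\{b}\{c})) + d.(rec X. b.(d.X + d.X + a.0\{d} + (0 + X)\{b}\{c})) + a.0\{d} + (0 + (rec X. b.(d.X + d.X + a.0\{d} + (0 + X)\{b}\{c})))\{b}\{c} | ··a··> q2, ··d··> q3
  q2 = 0\{d} | ∅
  q3 = rec X. b.(d.X + d.X + a.0\{d} + (0 + X)\{b}\{c}) | ··b··> q1
Bisimilarity quotient blocks:
  B0 = {p0, q0, q3}
  B1 = {p1, q1}
  B2 = {p2, q2}
p0 ∈ B0, q0 ∈ B0 → same block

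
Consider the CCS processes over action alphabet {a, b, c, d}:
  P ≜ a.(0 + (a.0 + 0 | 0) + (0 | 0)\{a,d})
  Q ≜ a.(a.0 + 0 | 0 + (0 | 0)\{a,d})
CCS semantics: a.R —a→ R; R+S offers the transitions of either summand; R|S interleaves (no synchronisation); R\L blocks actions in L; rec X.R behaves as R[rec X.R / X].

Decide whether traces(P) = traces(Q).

P's transition system — 3 states:
  s0 = a.(0 + (a.0 + 0 | 0) + (0 | 0)\{a,d}) :: ··a··> s1
  s1 = 0 + (a.0 + 0 | 0) + (0 | 0)\{a,d} :: ··a··> s2
  s2 = 0 :: ·
Q's transition system — 3 states:
  t0 = a.(a.0 + 0 | 0 + (0 | 0)\{a,d}) :: ··a··> t1
  t1 = a.0 + 0 | 0 + (0 | 0)\{a,d} :: ··a··> t2
  t2 = 0 :: ·
Partition-refinement fixed point:
  B0 = {s0, t0}
  B1 = {s1, t1}
  B2 = {s2, t2}
s0 ∈ B0, t0 ∈ B0 → same block
Bisimilar ⇒ trace-equivalent.

trace-equivalent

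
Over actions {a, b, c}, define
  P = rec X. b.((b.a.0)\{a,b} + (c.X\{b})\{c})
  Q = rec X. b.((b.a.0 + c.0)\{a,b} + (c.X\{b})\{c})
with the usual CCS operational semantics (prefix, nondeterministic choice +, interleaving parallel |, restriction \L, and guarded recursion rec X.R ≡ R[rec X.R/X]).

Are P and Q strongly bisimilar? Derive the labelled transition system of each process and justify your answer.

LTS(P): 2 reachable states
  p0 = rec X. b.((b.a.0)\{a,b} + (c.X\{b})\{c}) | --b--▸ p1
  p1 = (b.a.0)\{a,b} + (c.(rec X. b.((b.a.0)\{a,b} + (c.X\{b})\{c}))\{b})\{c} | ·
LTS(Q): 3 reachable states
  q0 = rec X. b.((b.a.0 + c.0)\{a,b} + (c.X\{b})\{c}) | --b--▸ q1
  q1 = (b.a.0 + c.0)\{a,b} + (c.(rec X. b.((b.a.0 + c.0)\{a,b} + (c.X\{b})\{c}))\{b})\{c} | --c--▸ q2
  q2 = 0\{a,b} | ·
Coarsest stable partition (strong bisimilarity classes):
  B0 = {p0}
  B1 = {p1, q2}
  B2 = {q0}
  B3 = {q1}
p0 ∈ B0, q0 ∈ B2 → different blocks

P ≁ Q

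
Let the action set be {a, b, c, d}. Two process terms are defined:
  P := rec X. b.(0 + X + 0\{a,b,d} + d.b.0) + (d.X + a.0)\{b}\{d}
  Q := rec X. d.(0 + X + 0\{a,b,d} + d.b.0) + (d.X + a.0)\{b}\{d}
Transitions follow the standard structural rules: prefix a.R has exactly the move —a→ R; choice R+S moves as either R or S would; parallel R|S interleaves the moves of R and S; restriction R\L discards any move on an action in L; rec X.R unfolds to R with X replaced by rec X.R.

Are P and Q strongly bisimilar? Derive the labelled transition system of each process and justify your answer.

P's transition system — 5 states:
  m0 = rec X. b.(0 + X + 0\{a,b,d} + d.b.0) + (d.X + a.0)\{b}\{d} ⊢ =a=> m1, =b=> m2
  m1 = 0\{b}\{d} ⊢ ·
  m2 = 0 + (rec X. b.(0 + X + 0\{a,b,d} + d.b.0) + (d.X + a.0)\{b}\{d}) + 0\{a,b,d} + d.b.0 ⊢ =a=> m1, =b=> m2, =d=> m3
  m3 = b.0 ⊢ =b=> m4
  m4 = 0 ⊢ ·
Q's transition system — 5 states:
  n0 = rec X. d.(0 + X + 0\{a,b,d} + d.b.0) + (d.X + a.0)\{b}\{d} ⊢ =a=> n1, =d=> n2
  n1 = 0\{b}\{d} ⊢ ·
  n2 = 0 + (rec X. d.(0 + X + 0\{a,b,d} + d.b.0) + (d.X + a.0)\{b}\{d}) + 0\{a,b,d} + d.b.0 ⊢ =a=> n1, =d=> n2, =d=> n3
  n3 = b.0 ⊢ =b=> n4
  n4 = 0 ⊢ ·
Bisimilarity quotient blocks:
  B0 = {m0}
  B1 = {m1, m4, n1, n4}
  B2 = {m2}
  B3 = {m3, n3}
  B4 = {n0}
  B5 = {n2}
m0 ∈ B0, n0 ∈ B4 → different blocks

NO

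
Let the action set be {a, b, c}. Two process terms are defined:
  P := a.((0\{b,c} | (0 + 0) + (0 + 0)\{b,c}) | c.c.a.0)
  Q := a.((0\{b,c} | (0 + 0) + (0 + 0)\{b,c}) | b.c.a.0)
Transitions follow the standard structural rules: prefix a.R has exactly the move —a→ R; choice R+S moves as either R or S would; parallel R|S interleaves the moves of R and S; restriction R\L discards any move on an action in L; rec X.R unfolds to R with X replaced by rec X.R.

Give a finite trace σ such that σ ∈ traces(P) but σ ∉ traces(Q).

Reachable graph of P (5 states):
  u0 = a.((0\{b,c} | (0 + 0) + (0 + 0)\{b,c}) | c.c.a.0) has moves =a=> u1
  u1 = (0\{b,c} | (0 + 0) + (0 + 0)\{b,c}) | c.c.a.0 has moves =c=> u2
  u2 = (0\{b,c} | (0 + 0) + (0 + 0)\{b,c}) | c.a.0 has moves =c=> u3
  u3 = (0\{b,c} | (0 + 0) + (0 + 0)\{b,c}) | a.0 has moves =a=> u4
  u4 = (0\{b,c} | (0 + 0) + (0 + 0)\{b,c}) | 0 has moves (no moves)
Reachable graph of Q (5 states):
  v0 = a.((0\{b,c} | (0 + 0) + (0 + 0)\{b,c}) | b.c.a.0) has moves =a=> v1
  v1 = (0\{b,c} | (0 + 0) + (0 + 0)\{b,c}) | b.c.a.0 has moves =b=> v2
  v2 = (0\{b,c} | (0 + 0) + (0 + 0)\{b,c}) | c.a.0 has moves =c=> v3
  v3 = (0\{b,c} | (0 + 0) + (0 + 0)\{b,c}) | a.0 has moves =a=> v4
  v4 = (0\{b,c} | (0 + 0) + (0 + 0)\{b,c}) | 0 has moves (no moves)
Executing ac from P (initial set {u0}):
  step 1 (a): {u1}
  step 2 (c): {u2}
  — P admits the full trace.
Executing ac from Q (initial set {v0}):
  step 1 (a): {v1}
  step 2 (c): ∅ (Q stuck)

ac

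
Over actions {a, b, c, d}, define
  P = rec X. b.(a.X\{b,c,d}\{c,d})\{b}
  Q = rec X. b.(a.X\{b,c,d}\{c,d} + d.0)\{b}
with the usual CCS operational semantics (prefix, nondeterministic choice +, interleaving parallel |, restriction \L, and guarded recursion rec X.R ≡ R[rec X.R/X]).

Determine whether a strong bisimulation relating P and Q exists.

P ≁ Q

LTS(P): 3 reachable states
  u0 = rec X. b.(a.X\{b,c,d}\{c,d})\{b} ⊢ -b-> u1
  u1 = (a.(rec X. b.(a.X\{b,c,d}\{c,d})\{b})\{b,c,d}\{c,d})\{b} ⊢ -a-> u2
  u2 = (rec X. b.(a.X\{b,c,d}\{c,d})\{b})\{b,c,d}\{c,d}\{b} ⊢ (no moves)
LTS(Q): 4 reachable states
  v0 = rec X. b.(a.X\{b,c,d}\{c,d} + d.0)\{b} ⊢ -b-> v1
  v1 = (a.(rec X. b.(a.X\{b,c,d}\{c,d} + d.0)\{b})\{b,c,d}\{c,d} + d.0)\{b} ⊢ -a-> v2, -d-> v3
  v2 = (rec X. b.(a.X\{b,c,d}\{c,d} + d.0)\{b})\{b,c,d}\{c,d}\{b} ⊢ (no moves)
  v3 = 0\{b} ⊢ (no moves)
Partition-refinement fixed point:
  B0 = {u0}
  B1 = {u1}
  B2 = {u2, v2, v3}
  B3 = {v0}
  B4 = {v1}
u0 ∈ B0, v0 ∈ B3 → different blocks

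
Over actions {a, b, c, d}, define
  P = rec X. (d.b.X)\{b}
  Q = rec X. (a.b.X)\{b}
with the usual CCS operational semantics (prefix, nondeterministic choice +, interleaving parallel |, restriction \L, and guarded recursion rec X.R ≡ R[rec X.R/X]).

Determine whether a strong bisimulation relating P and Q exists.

Reachable graph of P (2 states):
  u0 = rec X. (d.b.X)\{b} ⊢ --d--▸ u1
  u1 = (b.(rec X. (d.b.X)\{b}))\{b} ⊢ stopped
Reachable graph of Q (2 states):
  v0 = rec X. (a.b.X)\{b} ⊢ --a--▸ v1
  v1 = (b.(rec X. (a.b.X)\{b}))\{b} ⊢ stopped
Coarsest stable partition (strong bisimilarity classes):
  B0 = {u0}
  B1 = {u1, v1}
  B2 = {v0}
u0 ∈ B0, v0 ∈ B2 → different blocks

NO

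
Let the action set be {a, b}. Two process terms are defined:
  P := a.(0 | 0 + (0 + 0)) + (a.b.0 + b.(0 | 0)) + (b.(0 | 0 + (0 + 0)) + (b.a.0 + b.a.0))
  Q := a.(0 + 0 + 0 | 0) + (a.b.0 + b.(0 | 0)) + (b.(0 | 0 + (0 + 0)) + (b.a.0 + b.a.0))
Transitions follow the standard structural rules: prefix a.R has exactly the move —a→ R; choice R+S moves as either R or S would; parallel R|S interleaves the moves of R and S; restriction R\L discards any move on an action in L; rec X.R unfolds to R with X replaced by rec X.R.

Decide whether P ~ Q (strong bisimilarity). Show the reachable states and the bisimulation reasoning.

Reachable graph of P (6 states):
  p0 = a.(0 | 0 + (0 + 0)) + (a.b.0 + b.(0 | 0)) + (b.(0 | 0 + (0 + 0)) + (b.a.0 + b.a.0)) has moves =a=> p1, =a=> p2, =b=> p1, =b=> p3, =b=> p4
  p1 = 0 | 0 + (0 + 0) has moves (no moves)
  p2 = b.0 has moves =b=> p5
  p3 = 0 | 0 has moves (no moves)
  p4 = a.0 has moves =a=> p5
  p5 = 0 has moves (no moves)
Reachable graph of Q (7 states):
  q0 = a.(0 + 0 + 0 | 0) + (a.b.0 + b.(0 | 0)) + (b.(0 | 0 + (0 + 0)) + (b.a.0 + b.a.0)) has moves =a=> q1, =a=> q2, =b=> q3, =b=> q4, =b=> q5
  q1 = 0 + 0 + 0 | 0 has moves (no moves)
  q2 = b.0 has moves =b=> q6
  q3 = 0 | 0 has moves (no moves)
  q4 = 0 | 0 + (0 + 0) has moves (no moves)
  q5 = a.0 has moves =a=> q6
  q6 = 0 has moves (no moves)
Partition-refinement fixed point:
  B0 = {p0, q0}
  B1 = {p4, q5}
  B2 = {p1, p3, p5, q1, q3, q4, q6}
  B3 = {p2, q2}
p0 ∈ B0, q0 ∈ B0 → same block

YES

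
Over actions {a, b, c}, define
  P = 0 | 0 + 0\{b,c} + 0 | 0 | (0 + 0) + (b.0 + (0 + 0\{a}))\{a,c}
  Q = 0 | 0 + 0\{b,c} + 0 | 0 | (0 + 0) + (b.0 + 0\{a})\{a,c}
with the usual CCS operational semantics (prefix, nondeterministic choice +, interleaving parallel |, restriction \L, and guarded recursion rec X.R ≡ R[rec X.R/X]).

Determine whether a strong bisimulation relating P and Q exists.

P ~ Q

P's transition system — 2 states:
  p0 = 0 | 0 + 0\{b,c} + 0 | 0 | (0 + 0) + (b.0 + (0 + 0\{a}))\{a,c} :: --b--▸ p1
  p1 = 0\{a,c} :: ∅
Q's transition system — 2 states:
  q0 = 0 | 0 + 0\{b,c} + 0 | 0 | (0 + 0) + (b.0 + 0\{a})\{a,c} :: --b--▸ q1
  q1 = 0\{a,c} :: ∅
Coarsest stable partition (strong bisimilarity classes):
  B0 = {p0, q0}
  B1 = {p1, q1}
p0 ∈ B0, q0 ∈ B0 → same block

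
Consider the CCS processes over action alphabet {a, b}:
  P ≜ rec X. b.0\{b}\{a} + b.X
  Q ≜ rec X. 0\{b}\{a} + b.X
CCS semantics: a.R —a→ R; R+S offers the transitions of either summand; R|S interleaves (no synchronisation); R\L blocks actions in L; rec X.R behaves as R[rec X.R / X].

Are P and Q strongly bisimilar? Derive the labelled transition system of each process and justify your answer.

LTS(P): 2 reachable states
  s0 = rec X. b.0\{b}\{a} + b.X ⊢ —b→ s0, —b→ s1
  s1 = 0\{b}\{a} ⊢ (no moves)
LTS(Q): 1 reachable states
  t0 = rec X. 0\{b}\{a} + b.X ⊢ —b→ t0
Partition-refinement fixed point:
  B0 = {s0}
  B1 = {s1}
  B2 = {t0}
s0 ∈ B0, t0 ∈ B2 → different blocks

NO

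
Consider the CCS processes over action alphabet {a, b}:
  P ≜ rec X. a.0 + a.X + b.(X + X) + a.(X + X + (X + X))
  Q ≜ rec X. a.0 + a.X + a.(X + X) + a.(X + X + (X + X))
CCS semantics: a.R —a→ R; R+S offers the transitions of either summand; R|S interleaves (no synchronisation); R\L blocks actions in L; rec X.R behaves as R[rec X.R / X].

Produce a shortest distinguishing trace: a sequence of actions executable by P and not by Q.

P's transition system — 4 states:
  p0 = rec X. a.0 + a.X + b.(X + X) + a.(X + X + (X + X)) has moves --a--▸ p0, --a--▸ p1, --a--▸ p2, --b--▸ p3
  p1 = (rec X. a.0 + a.X + b.(X + X) + a.(X + X + (X + X))) + (rec X. a.0 + a.X + b.(X + X) + a.(X + X + (X + X))) + ((rec X. a.0 + a.X + b.(X + X) + a.(X + X + (X + X))) + (rec X. a.0 + a.X + b.(X + X) + a.(X + X + (X + X)))) has moves --a--▸ p0, --a--▸ p1, --a--▸ p2, --b--▸ p3
  p2 = 0 has moves ·
  p3 = (rec X. a.0 + a.X + b.(X + X) + a.(X + X + (X + X))) + (rec X. a.0 + a.X + b.(X + X) + a.(X + X + (X + X))) has moves --a--▸ p0, --a--▸ p1, --a--▸ p2, --b--▸ p3
Q's transition system — 4 states:
  q0 = rec X. a.0 + a.X + a.(X + X) + a.(X + X + (X + X)) has moves --a--▸ q0, --a--▸ q1, --a--▸ q2, --a--▸ q3
  q1 = (rec X. a.0 + a.X + a.(X + X) + a.(X + X + (X + X))) + (rec X. a.0 + a.X + a.(X + X) + a.(X + X + (X + X))) has moves --a--▸ q0, --a--▸ q1, --a--▸ q2, --a--▸ q3
  q2 = (rec X. a.0 + a.X + a.(X + X) + a.(X + X + (X + X))) + (rec X. a.0 + a.X + a.(X + X) + a.(X + X + (X + X))) + ((rec X. a.0 + a.X + a.(X + X) + a.(X + X + (X + X))) + (rec X. a.0 + a.X + a.(X + X) + a.(X + X + (X + X)))) has moves --a--▸ q0, --a--▸ q1, --a--▸ q2, --a--▸ q3
  q3 = 0 has moves ·
Executing b from P (initial set {p0}):
  [1] b ⇒ {p3}
  P completes σ.
Executing b from Q (initial set {q0}):
  [1] b ⇒ ∅ (Q stuck)

b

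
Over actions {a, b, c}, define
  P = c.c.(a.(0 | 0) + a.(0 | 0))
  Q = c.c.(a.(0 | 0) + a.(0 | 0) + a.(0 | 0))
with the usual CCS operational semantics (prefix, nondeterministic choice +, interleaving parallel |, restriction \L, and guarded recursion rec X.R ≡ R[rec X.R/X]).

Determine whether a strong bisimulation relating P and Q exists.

Reachable graph of P (4 states):
  u0 = c.c.(a.(0 | 0) + a.(0 | 0)) :: -c-> u1
  u1 = c.(a.(0 | 0) + a.(0 | 0)) :: -c-> u2
  u2 = a.(0 | 0) + a.(0 | 0) :: -a-> u3
  u3 = 0 | 0 :: ∅
Reachable graph of Q (4 states):
  v0 = c.c.(a.(0 | 0) + a.(0 | 0) + a.(0 | 0)) :: -c-> v1
  v1 = c.(a.(0 | 0) + a.(0 | 0) + a.(0 | 0)) :: -c-> v2
  v2 = a.(0 | 0) + a.(0 | 0) + a.(0 | 0) :: -a-> v3
  v3 = 0 | 0 :: ∅
Coarsest stable partition (strong bisimilarity classes):
  B0 = {u0, v0}
  B1 = {u1, v1}
  B2 = {u2, v2}
  B3 = {u3, v3}
u0 ∈ B0, v0 ∈ B0 → same block

YES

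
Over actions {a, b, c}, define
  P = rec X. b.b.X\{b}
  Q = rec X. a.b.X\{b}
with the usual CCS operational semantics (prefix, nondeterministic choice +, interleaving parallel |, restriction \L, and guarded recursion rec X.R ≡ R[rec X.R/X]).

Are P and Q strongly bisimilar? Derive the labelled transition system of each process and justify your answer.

P ≁ Q

P's transition system — 3 states:
  m0 = rec X. b.b.X\{b} → -b-> m1
  m1 = b.(rec X. b.b.X\{b})\{b} → -b-> m2
  m2 = (rec X. b.b.X\{b})\{b} → ·
Q's transition system — 4 states:
  n0 = rec X. a.b.X\{b} → -a-> n1
  n1 = b.(rec X. a.b.X\{b})\{b} → -b-> n2
  n2 = (rec X. a.b.X\{b})\{b} → -a-> n3
  n3 = (b.(rec X. a.b.X\{b})\{b})\{b} → ·
Partition-refinement fixed point:
  B0 = {m0}
  B1 = {m1}
  B2 = {m2, n3}
  B3 = {n0}
  B4 = {n1}
  B5 = {n2}
m0 ∈ B0, n0 ∈ B3 → different blocks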